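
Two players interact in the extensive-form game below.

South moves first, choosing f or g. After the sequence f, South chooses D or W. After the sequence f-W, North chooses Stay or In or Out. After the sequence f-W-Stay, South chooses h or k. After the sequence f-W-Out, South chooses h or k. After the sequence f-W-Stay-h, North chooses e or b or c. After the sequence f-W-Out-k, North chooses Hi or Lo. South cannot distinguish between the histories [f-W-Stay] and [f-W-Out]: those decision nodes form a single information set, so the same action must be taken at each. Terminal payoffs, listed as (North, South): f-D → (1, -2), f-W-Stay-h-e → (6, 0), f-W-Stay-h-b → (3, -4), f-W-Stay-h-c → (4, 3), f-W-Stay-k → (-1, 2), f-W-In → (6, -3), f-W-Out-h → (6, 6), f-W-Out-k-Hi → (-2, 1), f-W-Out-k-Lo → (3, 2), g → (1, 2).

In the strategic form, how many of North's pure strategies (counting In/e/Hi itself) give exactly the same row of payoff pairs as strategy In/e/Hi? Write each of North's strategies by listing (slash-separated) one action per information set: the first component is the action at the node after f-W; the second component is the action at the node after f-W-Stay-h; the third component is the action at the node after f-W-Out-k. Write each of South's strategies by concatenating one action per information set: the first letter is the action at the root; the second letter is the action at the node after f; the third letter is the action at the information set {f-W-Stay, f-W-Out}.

Row for In/e/Hi (columns fDh, fDk, fWh, fWk, gDh, gDk, gWh, gWk): (1,-2) (1,-2) (6,-3) (6,-3) (1,2) (1,2) (1,2) (1,2).
Under In/e/Hi, North's choice at the node after f-W-Stay-h and at the node after f-W-Out-k can never be reached regardless of what South does, so varying those choices leaves every outcome unchanged.
Holding the reachable choices fixed and varying the unreachable ones freely already gives 3 × 2 = 6 equivalent strategies.
No other strategy reproduces this row, so those 6 are the full class: In/e/Hi, In/e/Lo, In/b/Hi, In/b/Lo, In/c/Hi, In/c/Lo.

6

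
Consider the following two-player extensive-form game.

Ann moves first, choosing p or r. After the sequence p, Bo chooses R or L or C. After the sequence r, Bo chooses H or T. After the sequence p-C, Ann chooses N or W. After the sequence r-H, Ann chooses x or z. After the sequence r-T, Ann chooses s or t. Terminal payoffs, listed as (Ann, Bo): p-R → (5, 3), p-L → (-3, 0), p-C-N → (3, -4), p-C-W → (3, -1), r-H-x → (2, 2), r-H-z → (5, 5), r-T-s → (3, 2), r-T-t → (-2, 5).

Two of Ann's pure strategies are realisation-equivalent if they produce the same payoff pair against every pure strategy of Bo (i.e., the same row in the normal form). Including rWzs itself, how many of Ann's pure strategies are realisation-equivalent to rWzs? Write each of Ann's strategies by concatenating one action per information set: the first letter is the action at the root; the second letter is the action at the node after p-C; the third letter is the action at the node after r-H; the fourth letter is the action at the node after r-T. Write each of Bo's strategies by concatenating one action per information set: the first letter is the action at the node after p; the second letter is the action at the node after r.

Row for rWzs (columns RH, RT, LH, LT, CH, CT): (5,5) (3,2) (5,5) (3,2) (5,5) (3,2).
Under rWzs, Ann's choice at the node after p-C can never be reached regardless of what Bo does, so varying those choices leaves every outcome unchanged.
Holding the reachable choices fixed and varying the unreachable one freely already gives 2 equivalent strategies.
No other strategy reproduces this row, so those 2 are the full class: rNzs, rWzs.

2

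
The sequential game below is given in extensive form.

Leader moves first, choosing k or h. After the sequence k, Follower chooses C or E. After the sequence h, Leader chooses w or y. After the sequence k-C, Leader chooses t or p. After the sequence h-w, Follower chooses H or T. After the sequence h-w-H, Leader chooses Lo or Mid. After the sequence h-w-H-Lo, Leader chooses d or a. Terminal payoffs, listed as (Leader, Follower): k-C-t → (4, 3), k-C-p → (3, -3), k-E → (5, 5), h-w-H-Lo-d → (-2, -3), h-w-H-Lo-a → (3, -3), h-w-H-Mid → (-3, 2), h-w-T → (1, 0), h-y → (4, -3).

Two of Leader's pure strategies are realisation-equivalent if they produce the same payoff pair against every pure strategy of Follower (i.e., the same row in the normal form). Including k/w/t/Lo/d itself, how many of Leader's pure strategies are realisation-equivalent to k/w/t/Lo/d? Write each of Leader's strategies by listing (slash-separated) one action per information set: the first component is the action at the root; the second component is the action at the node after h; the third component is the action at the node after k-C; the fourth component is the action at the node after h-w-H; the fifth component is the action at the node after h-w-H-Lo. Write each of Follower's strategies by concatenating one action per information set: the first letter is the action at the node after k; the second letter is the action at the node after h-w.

Row for k/w/t/Lo/d (columns CH, CT, EH, ET): (4,3) (4,3) (5,5) (5,5).
Under k/w/t/Lo/d, Leader's choice at the node after h and at the node after h-w-H and at the node after h-w-H-Lo can never be reached regardless of what Follower does, so varying those choices leaves every outcome unchanged.
Holding the reachable choices fixed and varying the unreachable ones freely already gives 2 × 2 × 2 = 8 equivalent strategies.
No other strategy reproduces this row, so those 8 are the full class: k/w/t/Lo/d, k/w/t/Lo/a, k/w/t/Mid/d, k/w/t/Mid/a, k/y/t/Lo/d, k/y/t/Lo/a, k/y/t/Mid/d, k/y/t/Mid/a.

8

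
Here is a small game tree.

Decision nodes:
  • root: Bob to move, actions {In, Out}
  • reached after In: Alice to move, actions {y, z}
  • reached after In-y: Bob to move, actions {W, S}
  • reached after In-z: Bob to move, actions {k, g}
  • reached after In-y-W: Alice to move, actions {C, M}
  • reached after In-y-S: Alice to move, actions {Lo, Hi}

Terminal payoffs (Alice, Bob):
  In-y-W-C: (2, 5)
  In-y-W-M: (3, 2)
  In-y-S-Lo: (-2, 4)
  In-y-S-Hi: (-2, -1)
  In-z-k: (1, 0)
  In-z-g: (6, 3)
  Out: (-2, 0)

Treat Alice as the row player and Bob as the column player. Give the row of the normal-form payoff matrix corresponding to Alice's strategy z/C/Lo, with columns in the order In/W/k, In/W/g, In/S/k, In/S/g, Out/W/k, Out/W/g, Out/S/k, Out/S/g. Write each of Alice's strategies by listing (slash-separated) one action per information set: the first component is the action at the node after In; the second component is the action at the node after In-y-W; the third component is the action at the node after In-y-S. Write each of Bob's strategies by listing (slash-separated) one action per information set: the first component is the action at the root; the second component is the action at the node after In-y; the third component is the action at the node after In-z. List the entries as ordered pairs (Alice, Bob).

vs In/W/k: Bob plays In → Alice plays z at [In] → Bob plays k at [In-z] → (1, 0)
vs In/W/g: Bob plays In → Alice plays z at [In] → Bob plays g at [In-z] → (6, 3)
vs In/S/k: Bob plays In → Alice plays z at [In] → Bob plays k at [In-z] → (1, 0)
vs In/S/g: Bob plays In → Alice plays z at [In] → Bob plays g at [In-z] → (6, 3)
vs Out/W/k: Bob plays Out → (-2, 0)
vs Out/W/g: Bob plays Out → (-2, 0)
vs Out/S/k: Bob plays Out → (-2, 0)
vs Out/S/g: Bob plays Out → (-2, 0)

(1,0) (6,3) (1,0) (6,3) (-2,0) (-2,0) (-2,0) (-2,0)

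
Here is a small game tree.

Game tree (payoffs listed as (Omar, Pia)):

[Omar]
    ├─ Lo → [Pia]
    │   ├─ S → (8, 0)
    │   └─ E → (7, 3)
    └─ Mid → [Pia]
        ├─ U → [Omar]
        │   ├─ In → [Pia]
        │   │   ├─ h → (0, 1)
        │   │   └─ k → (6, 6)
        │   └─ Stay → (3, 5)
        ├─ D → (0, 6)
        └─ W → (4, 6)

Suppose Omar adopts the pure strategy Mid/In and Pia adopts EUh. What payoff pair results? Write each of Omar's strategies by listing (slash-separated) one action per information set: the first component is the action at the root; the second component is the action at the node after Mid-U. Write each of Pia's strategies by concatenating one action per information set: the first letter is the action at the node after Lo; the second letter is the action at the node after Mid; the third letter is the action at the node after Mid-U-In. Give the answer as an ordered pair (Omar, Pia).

Trace the play path from the root:
  Omar plays Mid
  Pia plays U at [Mid]
  Omar plays In at [Mid-U]
  Pia plays h at [Mid-U-In]
→ terminal payoff (0, 1).
(Pia's choice at the node after Lo is never reached on this path, so it doesn't affect the outcome.)

(0, 1)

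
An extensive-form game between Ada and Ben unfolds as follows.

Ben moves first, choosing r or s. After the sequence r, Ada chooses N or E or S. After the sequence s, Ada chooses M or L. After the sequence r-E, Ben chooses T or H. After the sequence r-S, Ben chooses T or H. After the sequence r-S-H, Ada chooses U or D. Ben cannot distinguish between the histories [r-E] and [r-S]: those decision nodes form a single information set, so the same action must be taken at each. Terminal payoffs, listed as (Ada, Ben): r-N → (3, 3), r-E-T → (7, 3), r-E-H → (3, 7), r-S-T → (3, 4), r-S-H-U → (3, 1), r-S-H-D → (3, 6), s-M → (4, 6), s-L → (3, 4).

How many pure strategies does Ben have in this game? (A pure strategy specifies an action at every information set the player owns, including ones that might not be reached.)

4

Ben owns the root with actions {r, s} — two choices.
Ben owns the information set {r-E, r-S} with actions {T, H} — two choices.
A pure strategy fixes one action at each information set independently, so the count is the product 2 × 2 = 4.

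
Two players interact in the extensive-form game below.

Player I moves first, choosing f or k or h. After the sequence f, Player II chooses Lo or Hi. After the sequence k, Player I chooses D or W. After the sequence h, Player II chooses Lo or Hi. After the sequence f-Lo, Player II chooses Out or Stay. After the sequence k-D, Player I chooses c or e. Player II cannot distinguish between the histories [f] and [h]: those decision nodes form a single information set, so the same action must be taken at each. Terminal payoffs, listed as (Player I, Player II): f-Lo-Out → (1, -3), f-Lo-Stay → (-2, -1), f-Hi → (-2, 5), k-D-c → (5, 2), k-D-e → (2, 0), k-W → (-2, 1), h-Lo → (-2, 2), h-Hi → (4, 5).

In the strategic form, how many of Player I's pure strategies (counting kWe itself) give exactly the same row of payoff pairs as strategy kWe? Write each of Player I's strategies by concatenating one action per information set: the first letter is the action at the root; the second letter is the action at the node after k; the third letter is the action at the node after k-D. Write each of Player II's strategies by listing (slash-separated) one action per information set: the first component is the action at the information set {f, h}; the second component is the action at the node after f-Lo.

2

Row for kWe (columns Lo/Out, Lo/Stay, Hi/Out, Hi/Stay): (-2,1) (-2,1) (-2,1) (-2,1).
Under kWe, Player I's choice at the node after k-D can never be reached regardless of what Player II does, so varying those choices leaves every outcome unchanged.
Holding the reachable choices fixed and varying the unreachable one freely already gives 2 equivalent strategies.
No other strategy reproduces this row, so those 2 are the full class: kWc, kWe.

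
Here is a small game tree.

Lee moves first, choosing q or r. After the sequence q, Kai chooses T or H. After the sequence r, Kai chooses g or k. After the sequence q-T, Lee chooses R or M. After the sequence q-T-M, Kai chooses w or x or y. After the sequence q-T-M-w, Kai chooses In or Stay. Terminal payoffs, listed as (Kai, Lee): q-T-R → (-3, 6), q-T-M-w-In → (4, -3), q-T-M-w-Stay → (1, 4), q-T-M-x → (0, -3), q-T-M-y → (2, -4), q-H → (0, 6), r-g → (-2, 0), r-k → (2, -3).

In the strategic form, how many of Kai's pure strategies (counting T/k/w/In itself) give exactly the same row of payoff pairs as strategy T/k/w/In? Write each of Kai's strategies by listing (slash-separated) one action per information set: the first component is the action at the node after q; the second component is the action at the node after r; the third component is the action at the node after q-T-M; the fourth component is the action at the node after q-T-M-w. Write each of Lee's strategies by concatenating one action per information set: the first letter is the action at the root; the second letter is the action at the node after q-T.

Row for T/k/w/In (columns qR, qM, rR, rM): (-3,6) (4,-3) (2,-3) (2,-3).
Every one of Kai's information sets is on the play path for some reply by Lee when Kai follows T/k/w/In.
Changing the action at any of them therefore changes at least one column, so only T/k/w/In itself gives this row.

1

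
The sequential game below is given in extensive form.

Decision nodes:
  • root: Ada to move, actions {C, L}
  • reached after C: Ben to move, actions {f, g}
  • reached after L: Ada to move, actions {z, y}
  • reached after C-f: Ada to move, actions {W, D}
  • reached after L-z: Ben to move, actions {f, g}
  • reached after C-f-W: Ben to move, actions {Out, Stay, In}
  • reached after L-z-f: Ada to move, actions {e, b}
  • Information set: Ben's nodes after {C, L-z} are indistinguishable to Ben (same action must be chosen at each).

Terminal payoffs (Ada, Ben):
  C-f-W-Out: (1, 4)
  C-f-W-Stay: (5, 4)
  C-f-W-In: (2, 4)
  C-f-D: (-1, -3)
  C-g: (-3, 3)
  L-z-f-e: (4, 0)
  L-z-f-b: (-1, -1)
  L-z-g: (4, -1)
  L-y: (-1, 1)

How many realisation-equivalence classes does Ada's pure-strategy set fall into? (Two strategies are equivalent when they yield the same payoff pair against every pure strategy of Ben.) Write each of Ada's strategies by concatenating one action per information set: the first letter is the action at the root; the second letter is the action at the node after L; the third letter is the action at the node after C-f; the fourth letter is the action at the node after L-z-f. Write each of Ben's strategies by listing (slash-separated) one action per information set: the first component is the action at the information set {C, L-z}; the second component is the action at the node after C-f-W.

5

Ada has 16 pure strategies: CzWe, CzWb, CzDe, CzDb, CyWe, CyWb, CyDe, CyDb, LzWe, LzWb, LzDe, LzDb, LyWe, LyWb, LyDe, LyDb. Columns: f/Out, f/Stay, f/In, g/Out, g/Stay, g/In.
{CzWe, CzWb, CyWe, CyWb} → row (1,4) (5,4) (2,4) (-3,3) (-3,3) (-3,3)
{CzDe, CzDb, CyDe, CyDb} → row (-1,-3) (-1,-3) (-1,-3) (-3,3) (-3,3) (-3,3)
{LzWe, LzDe} → row (4,0) (4,0) (4,0) (4,-1) (4,-1) (4,-1)
{LzWb, LzDb} → row (-1,-1) (-1,-1) (-1,-1) (4,-1) (4,-1) (4,-1)
{LyWe, LyWb, LyDe, LyDb} → row (-1,1) (-1,1) (-1,1) (-1,1) (-1,1) (-1,1)
That's 5 distinct rows out of 16 strategies.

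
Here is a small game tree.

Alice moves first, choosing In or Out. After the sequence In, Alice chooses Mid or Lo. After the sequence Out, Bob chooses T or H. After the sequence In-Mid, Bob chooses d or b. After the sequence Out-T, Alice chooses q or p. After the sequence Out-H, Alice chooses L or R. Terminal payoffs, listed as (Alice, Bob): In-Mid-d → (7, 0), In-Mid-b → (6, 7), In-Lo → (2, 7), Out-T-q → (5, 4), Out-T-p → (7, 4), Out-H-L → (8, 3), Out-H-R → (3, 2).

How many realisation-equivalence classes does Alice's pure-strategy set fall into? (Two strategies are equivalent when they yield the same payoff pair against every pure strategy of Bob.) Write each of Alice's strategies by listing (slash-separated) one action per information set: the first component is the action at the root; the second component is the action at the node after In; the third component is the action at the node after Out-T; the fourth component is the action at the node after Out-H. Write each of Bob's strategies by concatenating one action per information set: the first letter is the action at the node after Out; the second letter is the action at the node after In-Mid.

6

Alice has 16 pure strategies: In/Mid/q/L, In/Mid/q/R, In/Mid/p/L, In/Mid/p/R, In/Lo/q/L, In/Lo/q/R, In/Lo/p/L, In/Lo/p/R, Out/Mid/q/L, Out/Mid/q/R, Out/Mid/p/L, Out/Mid/p/R, Out/Lo/q/L, Out/Lo/q/R, Out/Lo/p/L, Out/Lo/p/R. Columns: Td, Tb, Hd, Hb.
{In/Mid/q/L, In/Mid/q/R, In/Mid/p/L, In/Mid/p/R} → row (7,0) (6,7) (7,0) (6,7)
{In/Lo/q/L, In/Lo/q/R, In/Lo/p/L, In/Lo/p/R} → row (2,7) (2,7) (2,7) (2,7)
{Out/Mid/q/L, Out/Lo/q/L} → row (5,4) (5,4) (8,3) (8,3)
{Out/Mid/q/R, Out/Lo/q/R} → row (5,4) (5,4) (3,2) (3,2)
{Out/Mid/p/L, Out/Lo/p/L} → row (7,4) (7,4) (8,3) (8,3)
{Out/Mid/p/R, Out/Lo/p/R} → row (7,4) (7,4) (3,2) (3,2)
That's 6 distinct rows out of 16 strategies.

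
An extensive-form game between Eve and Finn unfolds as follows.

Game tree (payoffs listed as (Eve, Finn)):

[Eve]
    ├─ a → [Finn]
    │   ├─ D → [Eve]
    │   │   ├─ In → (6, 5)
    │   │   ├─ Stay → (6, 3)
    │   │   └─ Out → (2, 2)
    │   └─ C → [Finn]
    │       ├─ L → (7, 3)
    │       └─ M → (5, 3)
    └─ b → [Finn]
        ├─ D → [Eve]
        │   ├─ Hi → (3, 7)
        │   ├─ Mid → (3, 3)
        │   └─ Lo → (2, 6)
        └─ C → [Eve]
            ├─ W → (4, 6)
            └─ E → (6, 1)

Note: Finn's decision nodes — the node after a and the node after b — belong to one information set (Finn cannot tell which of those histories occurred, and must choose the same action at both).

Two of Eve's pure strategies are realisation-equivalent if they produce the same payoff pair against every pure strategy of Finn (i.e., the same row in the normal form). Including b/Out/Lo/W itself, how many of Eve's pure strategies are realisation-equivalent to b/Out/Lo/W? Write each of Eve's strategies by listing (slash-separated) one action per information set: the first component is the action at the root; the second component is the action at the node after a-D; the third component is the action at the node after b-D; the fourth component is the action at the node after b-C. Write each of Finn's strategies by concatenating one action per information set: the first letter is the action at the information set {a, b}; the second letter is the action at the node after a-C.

3

Row for b/Out/Lo/W (columns DL, DM, CL, CM): (2,6) (2,6) (4,6) (4,6).
Under b/Out/Lo/W, Eve's choice at the node after a-D can never be reached regardless of what Finn does, so varying those choices leaves every outcome unchanged.
Holding the reachable choices fixed and varying the unreachable one freely already gives 3 equivalent strategies.
No other strategy reproduces this row, so those 3 are the full class: b/In/Lo/W, b/Stay/Lo/W, b/Out/Lo/W.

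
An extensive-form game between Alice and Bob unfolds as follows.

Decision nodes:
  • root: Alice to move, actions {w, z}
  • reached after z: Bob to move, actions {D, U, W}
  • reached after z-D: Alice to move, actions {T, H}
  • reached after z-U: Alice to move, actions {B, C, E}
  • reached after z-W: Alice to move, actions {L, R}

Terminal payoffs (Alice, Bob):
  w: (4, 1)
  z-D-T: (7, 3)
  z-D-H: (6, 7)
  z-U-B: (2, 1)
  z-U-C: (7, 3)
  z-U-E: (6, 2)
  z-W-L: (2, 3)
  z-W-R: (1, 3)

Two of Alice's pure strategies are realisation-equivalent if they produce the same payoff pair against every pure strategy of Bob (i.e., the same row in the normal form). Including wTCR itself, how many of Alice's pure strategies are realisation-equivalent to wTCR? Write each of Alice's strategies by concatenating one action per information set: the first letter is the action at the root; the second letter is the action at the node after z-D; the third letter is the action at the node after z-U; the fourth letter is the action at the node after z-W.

12

Row for wTCR (columns D, U, W): (4,1) (4,1) (4,1).
Under wTCR, Alice's choice at the node after z-D and at the node after z-U and at the node after z-W can never be reached regardless of what Bob does, so varying those choices leaves every outcome unchanged.
Holding the reachable choices fixed and varying the unreachable ones freely already gives 2 × 3 × 2 = 12 equivalent strategies.
No other strategy reproduces this row, so those 12 are the full class: wTBL, wTBR, wTCL, wTCR, wTEL, wTER, wHBL, wHBR, wHCL, wHCR, wHEL, wHER.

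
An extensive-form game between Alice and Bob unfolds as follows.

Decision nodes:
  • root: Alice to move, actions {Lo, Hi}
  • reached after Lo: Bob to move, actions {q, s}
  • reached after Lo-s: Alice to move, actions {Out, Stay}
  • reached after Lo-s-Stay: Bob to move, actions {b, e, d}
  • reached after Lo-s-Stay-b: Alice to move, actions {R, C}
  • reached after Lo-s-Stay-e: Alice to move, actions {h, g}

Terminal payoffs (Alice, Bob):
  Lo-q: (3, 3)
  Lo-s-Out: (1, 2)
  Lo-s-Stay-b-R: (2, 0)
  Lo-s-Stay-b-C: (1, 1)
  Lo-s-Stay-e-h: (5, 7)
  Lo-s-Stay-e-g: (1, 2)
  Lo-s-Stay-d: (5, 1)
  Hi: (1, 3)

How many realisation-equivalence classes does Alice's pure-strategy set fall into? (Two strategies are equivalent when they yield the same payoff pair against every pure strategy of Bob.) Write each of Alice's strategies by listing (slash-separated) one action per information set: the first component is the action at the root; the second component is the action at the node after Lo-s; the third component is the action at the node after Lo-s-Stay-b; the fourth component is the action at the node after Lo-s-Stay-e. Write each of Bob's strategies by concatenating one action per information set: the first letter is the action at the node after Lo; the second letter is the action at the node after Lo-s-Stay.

6

Alice has 16 pure strategies: Lo/Out/R/h, Lo/Out/R/g, Lo/Out/C/h, Lo/Out/C/g, Lo/Stay/R/h, Lo/Stay/R/g, Lo/Stay/C/h, Lo/Stay/C/g, Hi/Out/R/h, Hi/Out/R/g, Hi/Out/C/h, Hi/Out/C/g, Hi/Stay/R/h, Hi/Stay/R/g, Hi/Stay/C/h, Hi/Stay/C/g. Columns: qb, qe, qd, sb, se, sd.
{Lo/Out/R/h, Lo/Out/R/g, Lo/Out/C/h, Lo/Out/C/g} → row (3,3) (3,3) (3,3) (1,2) (1,2) (1,2)
{Lo/Stay/R/h} → row (3,3) (3,3) (3,3) (2,0) (5,7) (5,1)
{Lo/Stay/R/g} → row (3,3) (3,3) (3,3) (2,0) (1,2) (5,1)
{Lo/Stay/C/h} → row (3,3) (3,3) (3,3) (1,1) (5,7) (5,1)
{Lo/Stay/C/g} → row (3,3) (3,3) (3,3) (1,1) (1,2) (5,1)
{Hi/Out/R/h, Hi/Out/R/g, Hi/Out/C/h, Hi/Out/C/g, Hi/Stay/R/h, Hi/Stay/R/g, Hi/Stay/C/h, Hi/Stay/C/g} → row (1,3) (1,3) (1,3) (1,3) (1,3) (1,3)
That's 6 distinct rows out of 16 strategies.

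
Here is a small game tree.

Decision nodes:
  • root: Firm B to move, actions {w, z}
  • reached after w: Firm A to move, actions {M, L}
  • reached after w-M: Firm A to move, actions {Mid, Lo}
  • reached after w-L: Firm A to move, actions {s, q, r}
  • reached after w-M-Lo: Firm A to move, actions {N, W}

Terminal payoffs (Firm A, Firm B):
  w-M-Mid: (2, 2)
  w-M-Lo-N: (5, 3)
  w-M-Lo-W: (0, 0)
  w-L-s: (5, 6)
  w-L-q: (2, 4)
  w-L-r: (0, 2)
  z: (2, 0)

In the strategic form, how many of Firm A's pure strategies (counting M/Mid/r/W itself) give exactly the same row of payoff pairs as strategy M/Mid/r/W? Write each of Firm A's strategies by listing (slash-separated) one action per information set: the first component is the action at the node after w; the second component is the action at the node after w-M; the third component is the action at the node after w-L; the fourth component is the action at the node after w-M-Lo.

Row for M/Mid/r/W (columns w, z): (2,2) (2,0).
Under M/Mid/r/W, Firm A's choice at the node after w-L and at the node after w-M-Lo can never be reached regardless of what Firm B does, so varying those choices leaves every outcome unchanged.
Holding the reachable choices fixed and varying the unreachable ones freely already gives 3 × 2 = 6 equivalent strategies.
No other strategy reproduces this row, so those 6 are the full class: M/Mid/s/N, M/Mid/s/W, M/Mid/q/N, M/Mid/q/W, M/Mid/r/N, M/Mid/r/W.

6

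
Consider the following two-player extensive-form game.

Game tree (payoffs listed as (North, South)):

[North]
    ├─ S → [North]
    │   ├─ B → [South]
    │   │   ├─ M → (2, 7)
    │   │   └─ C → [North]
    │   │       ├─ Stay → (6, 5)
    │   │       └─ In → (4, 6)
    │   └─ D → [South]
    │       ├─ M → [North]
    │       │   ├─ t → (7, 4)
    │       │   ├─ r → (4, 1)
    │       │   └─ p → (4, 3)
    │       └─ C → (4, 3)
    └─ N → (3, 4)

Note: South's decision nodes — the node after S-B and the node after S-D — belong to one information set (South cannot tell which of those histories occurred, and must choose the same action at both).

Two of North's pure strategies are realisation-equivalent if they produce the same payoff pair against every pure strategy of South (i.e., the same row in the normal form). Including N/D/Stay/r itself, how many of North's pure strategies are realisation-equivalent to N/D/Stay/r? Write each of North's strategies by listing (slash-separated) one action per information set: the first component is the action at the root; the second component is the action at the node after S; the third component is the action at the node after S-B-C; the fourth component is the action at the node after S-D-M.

Row for N/D/Stay/r (columns M, C): (3,4) (3,4).
Under N/D/Stay/r, North's choice at the node after S and at the node after S-B-C and at the node after S-D-M can never be reached regardless of what South does, so varying those choices leaves every outcome unchanged.
Holding the reachable choices fixed and varying the unreachable ones freely already gives 2 × 2 × 3 = 12 equivalent strategies.
No other strategy reproduces this row, so those 12 are the full class: N/B/Stay/t, N/B/Stay/r, N/B/Stay/p, N/B/In/t, N/B/In/r, N/B/In/p, N/D/Stay/t, N/D/Stay/r, N/D/Stay/p, N/D/In/t, N/D/In/r, N/D/In/p.

12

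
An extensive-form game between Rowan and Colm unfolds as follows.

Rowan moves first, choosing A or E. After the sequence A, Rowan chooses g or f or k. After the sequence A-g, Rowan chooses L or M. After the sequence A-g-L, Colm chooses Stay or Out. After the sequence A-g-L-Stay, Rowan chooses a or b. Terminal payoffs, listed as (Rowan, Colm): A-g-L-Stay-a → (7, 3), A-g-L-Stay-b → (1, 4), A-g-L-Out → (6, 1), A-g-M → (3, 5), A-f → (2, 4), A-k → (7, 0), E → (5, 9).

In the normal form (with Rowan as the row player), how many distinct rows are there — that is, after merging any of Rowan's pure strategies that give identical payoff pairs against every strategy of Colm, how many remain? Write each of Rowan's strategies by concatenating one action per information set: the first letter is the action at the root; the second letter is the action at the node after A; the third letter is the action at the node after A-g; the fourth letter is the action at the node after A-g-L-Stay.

Rowan has 24 pure strategies: AgLa, AgLb, AgMa, AgMb, AfLa, AfLb, AfMa, AfMb, AkLa, AkLb, AkMa, AkMb, EgLa, EgLb, EgMa, EgMb, EfLa, EfLb, EfMa, EfMb, EkLa, EkLb, EkMa, EkMb. Columns: Stay, Out.
{AgLa} → row (7,3) (6,1)
{AgLb} → row (1,4) (6,1)
{AgMa, AgMb} → row (3,5) (3,5)
{AfLa, AfLb, AfMa, AfMb} → row (2,4) (2,4)
{AkLa, AkLb, AkMa, AkMb} → row (7,0) (7,0)
{EgLa, EgLb, EgMa, EgMb, EfLa, EfLb, EfMa, EfMb, EkLa, EkLb, EkMa, EkMb} → row (5,9) (5,9)
That's 6 distinct rows out of 24 strategies.

6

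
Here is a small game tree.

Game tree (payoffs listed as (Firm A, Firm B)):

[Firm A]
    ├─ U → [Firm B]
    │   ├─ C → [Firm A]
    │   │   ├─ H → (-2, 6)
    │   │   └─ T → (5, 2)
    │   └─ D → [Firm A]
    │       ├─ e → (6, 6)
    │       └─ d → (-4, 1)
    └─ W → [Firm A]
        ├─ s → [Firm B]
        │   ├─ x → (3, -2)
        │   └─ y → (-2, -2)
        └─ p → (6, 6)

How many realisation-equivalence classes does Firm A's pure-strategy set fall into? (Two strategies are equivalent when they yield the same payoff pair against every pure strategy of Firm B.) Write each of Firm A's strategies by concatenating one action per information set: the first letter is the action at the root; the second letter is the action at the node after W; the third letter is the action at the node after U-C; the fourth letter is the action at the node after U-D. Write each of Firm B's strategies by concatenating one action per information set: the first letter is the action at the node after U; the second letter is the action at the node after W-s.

6

Firm A has 16 pure strategies: UsHe, UsHd, UsTe, UsTd, UpHe, UpHd, UpTe, UpTd, WsHe, WsHd, WsTe, WsTd, WpHe, WpHd, WpTe, WpTd. Columns: Cx, Cy, Dx, Dy.
{UsHe, UpHe} → row (-2,6) (-2,6) (6,6) (6,6)
{UsHd, UpHd} → row (-2,6) (-2,6) (-4,1) (-4,1)
{UsTe, UpTe} → row (5,2) (5,2) (6,6) (6,6)
{UsTd, UpTd} → row (5,2) (5,2) (-4,1) (-4,1)
{WsHe, WsHd, WsTe, WsTd} → row (3,-2) (-2,-2) (3,-2) (-2,-2)
{WpHe, WpHd, WpTe, WpTd} → row (6,6) (6,6) (6,6) (6,6)
That's 6 distinct rows out of 16 strategies.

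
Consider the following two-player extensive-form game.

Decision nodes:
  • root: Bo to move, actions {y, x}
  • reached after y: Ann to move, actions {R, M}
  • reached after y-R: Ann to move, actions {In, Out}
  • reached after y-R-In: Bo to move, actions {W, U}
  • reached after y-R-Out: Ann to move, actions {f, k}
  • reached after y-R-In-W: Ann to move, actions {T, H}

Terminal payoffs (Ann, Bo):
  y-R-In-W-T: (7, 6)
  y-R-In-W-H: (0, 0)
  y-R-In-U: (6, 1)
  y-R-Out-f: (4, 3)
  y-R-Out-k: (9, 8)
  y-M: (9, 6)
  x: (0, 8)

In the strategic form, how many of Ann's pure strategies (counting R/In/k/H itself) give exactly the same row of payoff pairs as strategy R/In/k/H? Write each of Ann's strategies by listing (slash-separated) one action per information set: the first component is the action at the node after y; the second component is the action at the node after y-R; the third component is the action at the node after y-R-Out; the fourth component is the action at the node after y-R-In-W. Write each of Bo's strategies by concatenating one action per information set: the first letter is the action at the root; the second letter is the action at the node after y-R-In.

Row for R/In/k/H (columns yW, yU, xW, xU): (0,0) (6,1) (0,8) (0,8).
Under R/In/k/H, Ann's choice at the node after y-R-Out can never be reached regardless of what Bo does, so varying those choices leaves every outcome unchanged.
Holding the reachable choices fixed and varying the unreachable one freely already gives 2 equivalent strategies.
No other strategy reproduces this row, so those 2 are the full class: R/In/f/H, R/In/k/H.

2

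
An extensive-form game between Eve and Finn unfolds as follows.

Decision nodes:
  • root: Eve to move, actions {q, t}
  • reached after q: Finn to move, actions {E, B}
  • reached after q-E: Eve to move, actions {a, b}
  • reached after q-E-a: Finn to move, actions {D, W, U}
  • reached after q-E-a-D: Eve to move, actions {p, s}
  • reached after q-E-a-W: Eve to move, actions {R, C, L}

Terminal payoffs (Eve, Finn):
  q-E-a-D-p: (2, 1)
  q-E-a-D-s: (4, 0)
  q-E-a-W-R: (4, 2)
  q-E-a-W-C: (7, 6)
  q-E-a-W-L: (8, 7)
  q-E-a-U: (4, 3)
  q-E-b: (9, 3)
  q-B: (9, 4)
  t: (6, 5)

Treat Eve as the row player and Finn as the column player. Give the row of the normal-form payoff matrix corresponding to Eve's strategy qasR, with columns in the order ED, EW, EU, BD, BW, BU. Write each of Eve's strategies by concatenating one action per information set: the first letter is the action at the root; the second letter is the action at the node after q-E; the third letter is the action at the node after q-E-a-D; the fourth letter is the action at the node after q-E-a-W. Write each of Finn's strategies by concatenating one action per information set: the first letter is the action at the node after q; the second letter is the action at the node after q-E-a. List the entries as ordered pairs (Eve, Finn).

(4,0) (4,2) (4,3) (9,4) (9,4) (9,4)

vs ED: Eve plays q → Finn plays E at [q] → Eve plays a at [q-E] → Finn plays D at [q-E-a] → Eve plays s at [q-E-a-D] → (4, 0)
vs EW: Eve plays q → Finn plays E at [q] → Eve plays a at [q-E] → Finn plays W at [q-E-a] → Eve plays R at [q-E-a-W] → (4, 2)
vs EU: Eve plays q → Finn plays E at [q] → Eve plays a at [q-E] → Finn plays U at [q-E-a] → (4, 3)
vs BD: Eve plays q → Finn plays B at [q] → (9, 4)
vs BW: Eve plays q → Finn plays B at [q] → (9, 4)
vs BU: Eve plays q → Finn plays B at [q] → (9, 4)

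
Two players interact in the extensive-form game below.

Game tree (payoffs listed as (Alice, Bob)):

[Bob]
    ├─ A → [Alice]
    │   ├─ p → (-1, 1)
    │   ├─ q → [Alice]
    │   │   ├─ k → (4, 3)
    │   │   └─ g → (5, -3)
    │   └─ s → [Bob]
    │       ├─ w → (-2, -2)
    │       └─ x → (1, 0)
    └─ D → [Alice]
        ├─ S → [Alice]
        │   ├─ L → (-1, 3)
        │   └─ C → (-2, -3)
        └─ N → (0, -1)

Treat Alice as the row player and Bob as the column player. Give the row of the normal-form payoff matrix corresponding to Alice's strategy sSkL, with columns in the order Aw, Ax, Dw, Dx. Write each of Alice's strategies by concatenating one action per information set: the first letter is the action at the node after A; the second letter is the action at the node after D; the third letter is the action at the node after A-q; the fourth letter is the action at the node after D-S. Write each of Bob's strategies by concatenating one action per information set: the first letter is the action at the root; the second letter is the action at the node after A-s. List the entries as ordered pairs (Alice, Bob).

(-2,-2) (1,0) (-1,3) (-1,3)

vs Aw: Bob plays A → Alice plays s at [A] → Bob plays w at [A-s] → (-2, -2)
vs Ax: Bob plays A → Alice plays s at [A] → Bob plays x at [A-s] → (1, 0)
vs Dw: Bob plays D → Alice plays S at [D] → Alice plays L at [D-S] → (-1, 3)
vs Dx: Bob plays D → Alice plays S at [D] → Alice plays L at [D-S] → (-1, 3)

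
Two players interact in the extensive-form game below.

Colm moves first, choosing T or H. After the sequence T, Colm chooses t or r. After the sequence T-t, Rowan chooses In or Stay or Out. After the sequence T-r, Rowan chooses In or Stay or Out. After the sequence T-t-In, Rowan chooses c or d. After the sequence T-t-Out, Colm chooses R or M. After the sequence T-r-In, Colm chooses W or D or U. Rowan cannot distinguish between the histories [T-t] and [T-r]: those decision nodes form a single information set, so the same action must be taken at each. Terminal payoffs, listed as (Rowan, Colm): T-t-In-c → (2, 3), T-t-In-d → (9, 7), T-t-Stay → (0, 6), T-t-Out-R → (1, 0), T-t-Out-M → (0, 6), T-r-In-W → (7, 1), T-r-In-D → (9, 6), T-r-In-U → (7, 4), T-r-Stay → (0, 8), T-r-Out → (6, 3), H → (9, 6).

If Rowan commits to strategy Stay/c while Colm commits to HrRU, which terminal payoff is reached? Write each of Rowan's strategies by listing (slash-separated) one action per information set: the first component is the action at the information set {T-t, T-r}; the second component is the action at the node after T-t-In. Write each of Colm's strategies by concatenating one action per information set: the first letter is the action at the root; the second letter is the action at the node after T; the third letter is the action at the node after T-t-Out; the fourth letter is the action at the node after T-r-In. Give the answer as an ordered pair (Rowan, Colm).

Trace the play path from the root:
  Colm plays H
→ terminal payoff (9, 6).
(Rowan's choice at the information set {T-t, T-r} is never reached on this path, so it doesn't affect the outcome.)

(9, 6)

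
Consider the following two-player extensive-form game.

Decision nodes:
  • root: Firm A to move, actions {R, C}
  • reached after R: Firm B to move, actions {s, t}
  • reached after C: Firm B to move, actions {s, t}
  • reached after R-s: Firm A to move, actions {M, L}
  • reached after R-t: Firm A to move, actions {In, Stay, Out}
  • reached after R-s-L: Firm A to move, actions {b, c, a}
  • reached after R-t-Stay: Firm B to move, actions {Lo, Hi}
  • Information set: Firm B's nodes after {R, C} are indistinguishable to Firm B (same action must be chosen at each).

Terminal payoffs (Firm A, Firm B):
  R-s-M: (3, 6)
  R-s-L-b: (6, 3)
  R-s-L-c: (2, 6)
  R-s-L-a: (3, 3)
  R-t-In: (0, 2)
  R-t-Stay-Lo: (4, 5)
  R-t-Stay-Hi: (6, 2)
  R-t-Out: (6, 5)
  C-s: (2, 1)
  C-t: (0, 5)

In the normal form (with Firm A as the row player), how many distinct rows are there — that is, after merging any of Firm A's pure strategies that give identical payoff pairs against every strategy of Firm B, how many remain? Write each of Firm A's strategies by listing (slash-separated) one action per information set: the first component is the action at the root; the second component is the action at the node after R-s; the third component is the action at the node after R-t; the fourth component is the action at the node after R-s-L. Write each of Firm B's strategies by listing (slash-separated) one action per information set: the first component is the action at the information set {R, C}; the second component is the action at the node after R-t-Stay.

13

Firm A has 36 pure strategies: R/M/In/b, R/M/In/c, R/M/In/a, R/M/Stay/b, R/M/Stay/c, R/M/Stay/a, R/M/Out/b, R/M/Out/c, R/M/Out/a, R/L/In/b, R/L/In/c, R/L/In/a, R/L/Stay/b, R/L/Stay/c, R/L/Stay/a, R/L/Out/b, R/L/Out/c, R/L/Out/a, C/M/In/b, C/M/In/c, C/M/In/a, C/M/Stay/b, C/M/Stay/c, C/M/Stay/a, C/M/Out/b, C/M/Out/c, C/M/Out/a, C/L/In/b, C/L/In/c, C/L/In/a, C/L/Stay/b, C/L/Stay/c, C/L/Stay/a, C/L/Out/b, C/L/Out/c, C/L/Out/a. Columns: s/Lo, s/Hi, t/Lo, t/Hi.
{R/M/In/b, R/M/In/c, R/M/In/a} → row (3,6) (3,6) (0,2) (0,2)
{R/M/Stay/b, R/M/Stay/c, R/M/Stay/a} → row (3,6) (3,6) (4,5) (6,2)
{R/M/Out/b, R/M/Out/c, R/M/Out/a} → row (3,6) (3,6) (6,5) (6,5)
{R/L/In/b} → row (6,3) (6,3) (0,2) (0,2)
{R/L/In/c} → row (2,6) (2,6) (0,2) (0,2)
{R/L/In/a} → row (3,3) (3,3) (0,2) (0,2)
{R/L/Stay/b} → row (6,3) (6,3) (4,5) (6,2)
{R/L/Stay/c} → row (2,6) (2,6) (4,5) (6,2)
{R/L/Stay/a} → row (3,3) (3,3) (4,5) (6,2)
{R/L/Out/b} → row (6,3) (6,3) (6,5) (6,5)
{R/L/Out/c} → row (2,6) (2,6) (6,5) (6,5)
{R/L/Out/a} → row (3,3) (3,3) (6,5) (6,5)
{C/M/In/b, C/M/In/c, C/M/In/a, C/M/Stay/b, C/M/Stay/c, C/M/Stay/a, C/M/Out/b, C/M/Out/c, C/M/Out/a, C/L/In/b, C/L/In/c, C/L/In/a, C/L/Stay/b, C/L/Stay/c, C/L/Stay/a, C/L/Out/b, C/L/Out/c, C/L/Out/a} → row (2,1) (2,1) (0,5) (0,5)
That's 13 distinct rows out of 36 strategies.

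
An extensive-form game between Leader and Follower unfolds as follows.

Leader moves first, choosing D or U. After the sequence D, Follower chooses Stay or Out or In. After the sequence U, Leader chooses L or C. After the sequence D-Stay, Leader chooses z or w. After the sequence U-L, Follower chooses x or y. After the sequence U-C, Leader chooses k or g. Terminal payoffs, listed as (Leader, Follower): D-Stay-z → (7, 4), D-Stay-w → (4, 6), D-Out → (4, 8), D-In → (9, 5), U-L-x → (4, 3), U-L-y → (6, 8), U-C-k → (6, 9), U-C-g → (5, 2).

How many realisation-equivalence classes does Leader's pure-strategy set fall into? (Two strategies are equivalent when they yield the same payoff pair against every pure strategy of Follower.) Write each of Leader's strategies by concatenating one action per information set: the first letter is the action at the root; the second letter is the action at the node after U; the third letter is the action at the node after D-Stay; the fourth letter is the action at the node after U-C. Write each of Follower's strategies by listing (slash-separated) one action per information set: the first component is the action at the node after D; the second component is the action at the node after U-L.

5

Leader has 16 pure strategies: DLzk, DLzg, DLwk, DLwg, DCzk, DCzg, DCwk, DCwg, ULzk, ULzg, ULwk, ULwg, UCzk, UCzg, UCwk, UCwg. Columns: Stay/x, Stay/y, Out/x, Out/y, In/x, In/y.
{DLzk, DLzg, DCzk, DCzg} → row (7,4) (7,4) (4,8) (4,8) (9,5) (9,5)
{DLwk, DLwg, DCwk, DCwg} → row (4,6) (4,6) (4,8) (4,8) (9,5) (9,5)
{ULzk, ULzg, ULwk, ULwg} → row (4,3) (6,8) (4,3) (6,8) (4,3) (6,8)
{UCzk, UCwk} → row (6,9) (6,9) (6,9) (6,9) (6,9) (6,9)
{UCzg, UCwg} → row (5,2) (5,2) (5,2) (5,2) (5,2) (5,2)
That's 5 distinct rows out of 16 strategies.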